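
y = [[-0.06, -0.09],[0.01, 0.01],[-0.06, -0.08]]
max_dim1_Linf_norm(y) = 0.09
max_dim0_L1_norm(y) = 0.18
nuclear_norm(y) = 0.15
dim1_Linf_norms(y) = [0.09, 0.01, 0.08]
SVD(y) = [[-0.73, -0.62], [0.09, -0.51], [-0.68, 0.60]] @ diag([0.1479107929287505, 0.004732582295986972]) @ [[0.58, 0.82], [-0.82, 0.58]]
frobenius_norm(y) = 0.15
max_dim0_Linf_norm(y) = 0.09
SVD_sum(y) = [[-0.06, -0.09], [0.01, 0.01], [-0.06, -0.08]] + [[0.0, -0.00], [0.00, -0.00], [-0.00, 0.00]]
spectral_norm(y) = 0.15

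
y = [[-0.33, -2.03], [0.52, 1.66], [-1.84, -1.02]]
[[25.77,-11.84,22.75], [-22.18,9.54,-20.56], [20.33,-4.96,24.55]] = y @ [[-4.41, -0.59, -7.84], [-11.98, 5.93, -9.93]]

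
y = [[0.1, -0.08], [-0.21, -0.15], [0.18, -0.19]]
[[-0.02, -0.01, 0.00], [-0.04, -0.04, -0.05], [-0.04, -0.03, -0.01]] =y@[[0.01, 0.06, 0.13], [0.23, 0.19, 0.16]]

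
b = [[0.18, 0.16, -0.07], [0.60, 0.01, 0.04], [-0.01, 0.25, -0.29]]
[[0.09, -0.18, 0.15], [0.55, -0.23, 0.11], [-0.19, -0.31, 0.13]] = b @ [[0.89, -0.44, 0.15], [-0.28, -0.25, 0.93], [0.37, 0.86, 0.34]]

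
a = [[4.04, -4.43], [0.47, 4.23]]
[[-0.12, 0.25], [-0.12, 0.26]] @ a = [[-0.37, 1.59], [-0.36, 1.63]]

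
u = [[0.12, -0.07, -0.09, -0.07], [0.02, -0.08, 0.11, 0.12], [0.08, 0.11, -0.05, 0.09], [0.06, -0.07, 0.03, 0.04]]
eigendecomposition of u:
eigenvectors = [[0.69+0.00j, 0.69-0.00j, (-0.03+0j), -0.43+0.00j], [-0.06-0.42j, (-0.06+0.42j), (0.56+0j), -0.36+0.00j], [0.03-0.48j, 0.03+0.48j, -0.77+0.00j, -0.68+0.00j], [(0.23-0.25j), (0.23+0.25j), (0.31+0j), 0.47+0.00j]]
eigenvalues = [(0.1+0.13j), (0.1-0.13j), (-0.16+0j), (-0+0j)]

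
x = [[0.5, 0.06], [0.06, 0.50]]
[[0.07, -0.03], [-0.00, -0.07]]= x @ [[0.15, -0.04], [-0.02, -0.14]]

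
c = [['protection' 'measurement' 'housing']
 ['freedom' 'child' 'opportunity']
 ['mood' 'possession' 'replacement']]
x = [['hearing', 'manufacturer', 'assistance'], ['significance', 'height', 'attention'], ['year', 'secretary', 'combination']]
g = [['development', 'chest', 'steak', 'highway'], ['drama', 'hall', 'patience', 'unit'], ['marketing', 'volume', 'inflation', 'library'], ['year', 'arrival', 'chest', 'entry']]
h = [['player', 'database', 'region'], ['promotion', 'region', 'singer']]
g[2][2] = 'inflation'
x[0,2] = 'assistance'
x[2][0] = 'year'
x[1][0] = 'significance'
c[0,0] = 'protection'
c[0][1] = 'measurement'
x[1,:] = ['significance', 'height', 'attention']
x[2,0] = 'year'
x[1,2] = 'attention'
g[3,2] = 'chest'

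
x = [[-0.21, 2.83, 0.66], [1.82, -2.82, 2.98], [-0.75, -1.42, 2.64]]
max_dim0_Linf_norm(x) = 2.98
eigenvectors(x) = [[(-0.62+0j), (-0.64+0j), -0.64-0.00j],[0.78+0.00j, -0.42-0.23j, -0.42+0.23j],[0.10+0.00j, (-0.12-0.59j), -0.12+0.59j]]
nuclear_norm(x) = 9.58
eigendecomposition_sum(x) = [[(-1.26+0j),  2.19+0.00j,  (-0.87+0j)], [(1.59-0j),  (-2.76-0j),  (1.1-0j)], [(0.2-0j),  (-0.35-0j),  (0.14-0j)]] + [[0.53+0.62j, (0.32+0.65j), 0.77-1.21j],[(0.11+0.6j), -0.03+0.54j, (0.94-0.5j)],[-0.48+0.60j, (-0.54+0.41j), 1.25+0.48j]] + [[0.53-0.62j, (0.32-0.65j), 0.77+1.21j], [0.11-0.60j, (-0.03-0.54j), 0.94+0.50j], [-0.48-0.60j, -0.54-0.41j, 1.25-0.48j]]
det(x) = -22.35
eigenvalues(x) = [(-3.89+0j), (1.75+1.64j), (1.75-1.64j)]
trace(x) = -0.39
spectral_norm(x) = 5.36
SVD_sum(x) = [[-0.37, 1.20, -1.09], [0.98, -3.17, 2.88], [0.58, -1.87, 1.69]] + [[-0.37,1.49,1.76],[-0.03,0.11,0.13],[-0.19,0.77,0.91]] + [[0.53, 0.15, -0.02], [0.87, 0.24, -0.03], [-1.14, -0.32, 0.03]]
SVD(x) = [[0.31, -0.89, 0.34], [-0.82, -0.06, 0.57], [-0.48, -0.46, -0.75]] @ diag([5.3615489634809546, 2.6321054933145738, 1.5837024292017534]) @ [[-0.22, 0.72, -0.66], [0.16, -0.64, -0.76], [0.96, 0.27, -0.03]]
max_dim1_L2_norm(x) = 4.49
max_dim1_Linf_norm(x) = 2.98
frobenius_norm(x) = 6.18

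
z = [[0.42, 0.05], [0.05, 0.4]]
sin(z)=[[0.41, 0.05], [0.05, 0.39]]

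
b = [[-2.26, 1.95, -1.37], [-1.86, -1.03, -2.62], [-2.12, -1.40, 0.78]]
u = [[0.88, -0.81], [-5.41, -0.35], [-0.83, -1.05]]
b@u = [[-11.4, 2.59], [6.11, 4.62], [5.06, 1.39]]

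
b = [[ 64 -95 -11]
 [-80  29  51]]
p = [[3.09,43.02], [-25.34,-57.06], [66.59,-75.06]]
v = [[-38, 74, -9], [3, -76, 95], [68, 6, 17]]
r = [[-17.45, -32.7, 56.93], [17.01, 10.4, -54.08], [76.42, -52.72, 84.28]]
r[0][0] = -17.45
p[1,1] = -57.06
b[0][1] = -95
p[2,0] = 66.59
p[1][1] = -57.06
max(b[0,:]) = 64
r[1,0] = 17.01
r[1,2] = -54.08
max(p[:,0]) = 66.59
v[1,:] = [3, -76, 95]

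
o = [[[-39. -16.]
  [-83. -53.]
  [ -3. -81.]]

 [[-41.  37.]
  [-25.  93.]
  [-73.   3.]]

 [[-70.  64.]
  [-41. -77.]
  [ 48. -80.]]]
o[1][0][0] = -41.0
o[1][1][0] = -25.0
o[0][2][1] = -81.0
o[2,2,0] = 48.0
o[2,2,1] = -80.0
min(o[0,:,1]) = -81.0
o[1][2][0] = -73.0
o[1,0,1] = 37.0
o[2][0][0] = -70.0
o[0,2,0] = -3.0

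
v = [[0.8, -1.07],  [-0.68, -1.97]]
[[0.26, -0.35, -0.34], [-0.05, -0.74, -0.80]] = v @ [[0.24, 0.05, 0.08], [-0.06, 0.36, 0.38]]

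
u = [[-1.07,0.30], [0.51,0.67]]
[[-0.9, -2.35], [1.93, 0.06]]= u @[[1.36, 1.83], [1.85, -1.31]]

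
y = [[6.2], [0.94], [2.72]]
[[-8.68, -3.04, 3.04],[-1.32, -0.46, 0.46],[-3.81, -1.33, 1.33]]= y @[[-1.40, -0.49, 0.49]]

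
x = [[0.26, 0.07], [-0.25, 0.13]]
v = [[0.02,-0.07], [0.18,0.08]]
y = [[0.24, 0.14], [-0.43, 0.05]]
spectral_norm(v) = 0.20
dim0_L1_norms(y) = [0.67, 0.19]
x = y + v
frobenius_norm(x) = 0.39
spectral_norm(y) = 0.49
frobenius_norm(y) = 0.51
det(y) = 0.07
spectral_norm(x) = 0.36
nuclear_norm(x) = 0.50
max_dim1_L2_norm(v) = 0.2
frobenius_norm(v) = 0.21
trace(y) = 0.29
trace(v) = 0.10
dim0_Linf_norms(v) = [0.18, 0.08]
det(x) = 0.05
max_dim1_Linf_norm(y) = 0.43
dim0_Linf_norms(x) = [0.26, 0.13]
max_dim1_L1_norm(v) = 0.26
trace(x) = 0.39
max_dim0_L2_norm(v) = 0.18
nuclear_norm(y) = 0.64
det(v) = 0.01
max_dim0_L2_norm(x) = 0.36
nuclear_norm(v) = 0.27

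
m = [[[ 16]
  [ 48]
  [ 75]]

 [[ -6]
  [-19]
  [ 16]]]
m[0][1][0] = 48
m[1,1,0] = -19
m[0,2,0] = 75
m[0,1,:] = [48]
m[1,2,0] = 16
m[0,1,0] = 48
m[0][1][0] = 48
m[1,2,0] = 16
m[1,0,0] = -6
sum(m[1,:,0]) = -9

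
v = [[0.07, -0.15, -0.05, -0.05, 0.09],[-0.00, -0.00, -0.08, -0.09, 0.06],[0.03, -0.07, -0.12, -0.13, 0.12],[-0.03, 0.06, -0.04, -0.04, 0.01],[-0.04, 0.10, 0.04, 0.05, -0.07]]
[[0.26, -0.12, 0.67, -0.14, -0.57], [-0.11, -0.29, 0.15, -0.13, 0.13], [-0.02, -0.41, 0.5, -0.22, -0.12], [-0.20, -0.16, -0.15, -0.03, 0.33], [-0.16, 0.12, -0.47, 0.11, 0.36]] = v @[[2.19, 1.06, 0.02, 1.3, -3.37], [-0.89, 0.02, -3.14, 1.55, 1.9], [2.79, 1.57, -0.41, 1.96, -3.02], [-0.66, 1.67, -0.06, 0.61, -0.44], [0.83, -0.27, 1.88, 1.40, -2.51]]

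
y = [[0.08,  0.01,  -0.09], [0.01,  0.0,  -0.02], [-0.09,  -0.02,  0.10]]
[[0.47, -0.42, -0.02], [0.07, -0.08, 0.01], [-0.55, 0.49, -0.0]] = y @ [[4.19, -0.56, -2.39], [2.64, -2.28, 3.14], [-1.21, 3.93, -1.56]]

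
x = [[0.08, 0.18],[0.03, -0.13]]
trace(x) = -0.05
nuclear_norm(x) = 0.30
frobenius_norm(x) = 0.24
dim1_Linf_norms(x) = [0.18, 0.13]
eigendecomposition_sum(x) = [[0.09, 0.07], [0.01, 0.01]] + [[-0.01, 0.11], [0.02, -0.14]]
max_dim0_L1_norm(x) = 0.31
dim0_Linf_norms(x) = [0.08, 0.18]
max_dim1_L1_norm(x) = 0.26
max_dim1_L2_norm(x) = 0.2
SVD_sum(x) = [[0.04, 0.19],  [-0.03, -0.12]] + [[0.04, -0.01],  [0.06, -0.01]]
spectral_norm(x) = 0.23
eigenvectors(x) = [[0.99, -0.61], [0.13, 0.79]]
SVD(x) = [[-0.85, 0.53],  [0.53, 0.85]] @ diag([0.22754936555338448, 0.06943548254496548]) @ [[-0.23, -0.97], [0.97, -0.23]]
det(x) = -0.02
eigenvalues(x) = [0.1, -0.15]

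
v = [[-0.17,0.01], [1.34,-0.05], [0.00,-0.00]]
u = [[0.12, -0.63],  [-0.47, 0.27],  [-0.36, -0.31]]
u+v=[[-0.05, -0.62], [0.87, 0.22], [-0.36, -0.31]]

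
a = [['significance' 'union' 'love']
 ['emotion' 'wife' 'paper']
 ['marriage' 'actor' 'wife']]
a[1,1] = 'wife'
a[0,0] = 'significance'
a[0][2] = 'love'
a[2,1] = 'actor'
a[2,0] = 'marriage'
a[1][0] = 'emotion'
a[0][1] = 'union'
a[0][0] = 'significance'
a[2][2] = 'wife'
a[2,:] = ['marriage', 'actor', 'wife']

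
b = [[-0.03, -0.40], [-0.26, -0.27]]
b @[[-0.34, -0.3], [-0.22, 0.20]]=[[0.10, -0.07],[0.15, 0.02]]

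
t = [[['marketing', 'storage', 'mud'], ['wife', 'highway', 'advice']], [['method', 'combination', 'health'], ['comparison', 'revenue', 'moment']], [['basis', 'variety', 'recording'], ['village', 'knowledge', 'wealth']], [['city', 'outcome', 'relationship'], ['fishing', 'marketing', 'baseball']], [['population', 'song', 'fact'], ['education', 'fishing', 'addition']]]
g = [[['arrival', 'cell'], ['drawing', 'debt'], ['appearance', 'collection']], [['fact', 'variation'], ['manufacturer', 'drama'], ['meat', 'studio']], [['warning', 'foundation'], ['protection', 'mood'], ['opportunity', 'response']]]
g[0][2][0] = 'appearance'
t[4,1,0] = 'education'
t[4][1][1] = 'fishing'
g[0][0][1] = 'cell'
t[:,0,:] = [['marketing', 'storage', 'mud'], ['method', 'combination', 'health'], ['basis', 'variety', 'recording'], ['city', 'outcome', 'relationship'], ['population', 'song', 'fact']]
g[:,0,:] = [['arrival', 'cell'], ['fact', 'variation'], ['warning', 'foundation']]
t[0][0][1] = 'storage'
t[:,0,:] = [['marketing', 'storage', 'mud'], ['method', 'combination', 'health'], ['basis', 'variety', 'recording'], ['city', 'outcome', 'relationship'], ['population', 'song', 'fact']]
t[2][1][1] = 'knowledge'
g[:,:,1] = [['cell', 'debt', 'collection'], ['variation', 'drama', 'studio'], ['foundation', 'mood', 'response']]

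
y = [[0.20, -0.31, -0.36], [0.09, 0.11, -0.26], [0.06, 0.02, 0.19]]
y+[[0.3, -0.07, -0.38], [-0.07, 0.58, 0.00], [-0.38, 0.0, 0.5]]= [[0.5, -0.38, -0.74], [0.02, 0.69, -0.26], [-0.32, 0.02, 0.69]]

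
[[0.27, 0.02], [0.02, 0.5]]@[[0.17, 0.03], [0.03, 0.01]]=[[0.05, 0.01], [0.02, 0.01]]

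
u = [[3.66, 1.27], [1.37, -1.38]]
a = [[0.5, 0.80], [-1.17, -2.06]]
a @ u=[[2.93, -0.47], [-7.10, 1.36]]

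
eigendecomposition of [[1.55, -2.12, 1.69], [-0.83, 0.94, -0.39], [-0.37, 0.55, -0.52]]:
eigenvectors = [[-0.86, 0.67, -0.82],[0.47, 0.7, -0.42],[0.2, 0.26, 0.39]]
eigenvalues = [2.3, -0.0, -0.33]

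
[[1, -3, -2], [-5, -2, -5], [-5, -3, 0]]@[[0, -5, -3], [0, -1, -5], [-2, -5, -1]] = [[4, 8, 14], [10, 52, 30], [0, 28, 30]]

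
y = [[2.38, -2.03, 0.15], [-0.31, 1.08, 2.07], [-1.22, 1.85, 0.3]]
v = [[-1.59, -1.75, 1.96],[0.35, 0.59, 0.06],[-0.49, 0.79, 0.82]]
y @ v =[[-4.57, -5.24, 4.67], [-0.14, 2.82, 1.15], [2.44, 3.46, -2.03]]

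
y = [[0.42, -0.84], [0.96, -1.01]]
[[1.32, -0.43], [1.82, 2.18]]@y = [[0.14, -0.67], [2.86, -3.73]]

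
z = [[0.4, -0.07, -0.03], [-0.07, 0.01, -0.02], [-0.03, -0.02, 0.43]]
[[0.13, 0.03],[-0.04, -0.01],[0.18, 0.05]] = z@ [[0.42,0.11], [0.30,0.08], [0.47,0.12]]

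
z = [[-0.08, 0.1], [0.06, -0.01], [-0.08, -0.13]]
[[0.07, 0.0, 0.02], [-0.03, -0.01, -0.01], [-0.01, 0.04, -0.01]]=z @ [[-0.48, -0.26, -0.06],[0.36, -0.16, 0.15]]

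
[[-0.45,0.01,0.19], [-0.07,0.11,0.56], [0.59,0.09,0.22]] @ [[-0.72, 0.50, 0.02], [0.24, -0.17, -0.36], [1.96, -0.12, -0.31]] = [[0.7, -0.25, -0.07],[1.17, -0.12, -0.21],[0.03, 0.25, -0.09]]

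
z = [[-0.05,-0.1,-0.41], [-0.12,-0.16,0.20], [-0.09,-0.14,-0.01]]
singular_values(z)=[0.46, 0.28, 0.0]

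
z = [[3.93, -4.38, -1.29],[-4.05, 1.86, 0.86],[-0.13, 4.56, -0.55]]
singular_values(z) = [8.06, 3.58, 0.5]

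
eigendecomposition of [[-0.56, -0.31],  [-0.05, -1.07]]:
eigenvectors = [[1.0, 0.5], [-0.09, 0.87]]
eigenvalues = [-0.53, -1.1]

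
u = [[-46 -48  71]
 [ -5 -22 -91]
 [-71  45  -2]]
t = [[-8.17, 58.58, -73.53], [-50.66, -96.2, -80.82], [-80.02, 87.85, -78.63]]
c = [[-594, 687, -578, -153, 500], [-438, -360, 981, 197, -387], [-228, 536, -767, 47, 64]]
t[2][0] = -80.02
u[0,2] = 71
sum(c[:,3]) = 91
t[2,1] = 87.85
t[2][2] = -78.63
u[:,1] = [-48, -22, 45]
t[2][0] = -80.02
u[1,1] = -22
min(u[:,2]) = -91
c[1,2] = 981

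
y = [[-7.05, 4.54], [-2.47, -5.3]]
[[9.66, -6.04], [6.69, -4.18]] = y @ [[-1.68,1.05],  [-0.48,0.30]]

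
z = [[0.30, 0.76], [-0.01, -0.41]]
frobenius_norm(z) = 0.91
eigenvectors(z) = [[1.0, -0.74], [-0.01, 0.68]]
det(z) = -0.12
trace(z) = -0.11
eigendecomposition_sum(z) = [[0.29, 0.32], [-0.0, -0.00]] + [[0.01,0.44], [-0.01,-0.41]]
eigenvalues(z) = [0.29, -0.4]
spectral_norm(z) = 0.91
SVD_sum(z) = [[0.25, 0.78], [-0.12, -0.38]] + [[0.05, -0.02], [0.11, -0.03]]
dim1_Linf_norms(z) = [0.76, 0.41]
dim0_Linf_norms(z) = [0.3, 0.76]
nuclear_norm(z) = 1.03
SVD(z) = [[-0.90, 0.43],[0.43, 0.90]] @ diag([0.9052903714641591, 0.12747291215895665]) @ [[-0.30, -0.95], [0.95, -0.3]]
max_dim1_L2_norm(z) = 0.82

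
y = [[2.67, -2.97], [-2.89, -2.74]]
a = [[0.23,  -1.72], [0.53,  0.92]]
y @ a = [[-0.96,-7.32], [-2.12,2.45]]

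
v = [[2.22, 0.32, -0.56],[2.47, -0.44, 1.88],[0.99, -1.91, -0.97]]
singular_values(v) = [3.63, 2.29, 1.53]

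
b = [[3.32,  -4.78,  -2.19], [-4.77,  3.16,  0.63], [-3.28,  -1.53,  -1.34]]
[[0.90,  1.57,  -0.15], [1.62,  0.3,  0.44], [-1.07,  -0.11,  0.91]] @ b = [[-4.01, 0.89, -0.78], [2.5, -7.47, -3.95], [-6.01, 3.37, 1.05]]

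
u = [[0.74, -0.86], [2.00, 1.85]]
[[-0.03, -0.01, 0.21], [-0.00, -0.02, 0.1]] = u @ [[-0.02, -0.01, 0.15],[0.02, 0.00, -0.11]]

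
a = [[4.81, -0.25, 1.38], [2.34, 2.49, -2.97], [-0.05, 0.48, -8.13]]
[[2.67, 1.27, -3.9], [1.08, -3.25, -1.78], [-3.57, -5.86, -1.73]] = a@ [[0.45, 0.04, -0.86], [0.57, -0.52, 0.38], [0.47, 0.69, 0.24]]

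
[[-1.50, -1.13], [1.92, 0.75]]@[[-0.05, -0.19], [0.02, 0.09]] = [[0.05, 0.18], [-0.08, -0.30]]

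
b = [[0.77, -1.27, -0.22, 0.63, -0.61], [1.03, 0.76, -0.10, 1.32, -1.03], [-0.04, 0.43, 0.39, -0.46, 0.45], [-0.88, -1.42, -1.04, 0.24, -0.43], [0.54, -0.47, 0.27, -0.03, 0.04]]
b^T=[[0.77, 1.03, -0.04, -0.88, 0.54], [-1.27, 0.76, 0.43, -1.42, -0.47], [-0.22, -0.1, 0.39, -1.04, 0.27], [0.63, 1.32, -0.46, 0.24, -0.03], [-0.61, -1.03, 0.45, -0.43, 0.04]]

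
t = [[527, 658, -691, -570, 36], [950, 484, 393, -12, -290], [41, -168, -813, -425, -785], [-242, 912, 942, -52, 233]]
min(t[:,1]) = -168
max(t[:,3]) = -12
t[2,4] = -785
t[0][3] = -570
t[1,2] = 393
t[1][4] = -290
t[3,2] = 942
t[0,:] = [527, 658, -691, -570, 36]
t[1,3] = -12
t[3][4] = 233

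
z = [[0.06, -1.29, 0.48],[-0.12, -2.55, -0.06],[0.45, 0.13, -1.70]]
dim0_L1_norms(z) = [0.63, 3.97, 2.24]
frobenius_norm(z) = 3.40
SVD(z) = [[0.47, 0.15, -0.87], [0.88, -0.23, 0.43], [-0.13, -0.96, -0.23]] @ diag([2.879818885531299, 1.7857022881154714, 0.21426741412645348]) @ [[-0.05, -0.99, 0.14], [-0.22, 0.15, 0.96], [-0.97, 0.02, -0.23]]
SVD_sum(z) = [[-0.06,-1.33,0.19], [-0.12,-2.49,0.35], [0.02,0.38,-0.05]] + [[-0.06,0.04,0.25], [0.09,-0.06,-0.39], [0.38,-0.25,-1.66]] + [[0.18, -0.00, 0.04], [-0.09, 0.0, -0.02], [0.05, -0.0, 0.01]]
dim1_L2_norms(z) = [1.38, 2.55, 1.76]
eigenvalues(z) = [0.23, -1.83, -2.59]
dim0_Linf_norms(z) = [0.45, 2.55, 1.7]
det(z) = 1.10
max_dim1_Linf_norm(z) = 2.55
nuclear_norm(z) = 4.88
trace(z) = -4.19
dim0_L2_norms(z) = [0.47, 2.86, 1.77]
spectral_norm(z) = 2.88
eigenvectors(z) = [[0.97, -0.27, 0.46], [-0.05, -0.04, 0.82], [0.22, 0.96, -0.35]]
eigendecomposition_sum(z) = [[0.21,-0.10,0.06], [-0.01,0.00,-0.0], [0.05,-0.02,0.01]] + [[-0.1, 0.27, 0.49], [-0.01, 0.04, 0.07], [0.36, -0.96, -1.77]] + [[-0.05,-1.46,-0.07], [-0.1,-2.59,-0.12], [0.04,1.12,0.05]]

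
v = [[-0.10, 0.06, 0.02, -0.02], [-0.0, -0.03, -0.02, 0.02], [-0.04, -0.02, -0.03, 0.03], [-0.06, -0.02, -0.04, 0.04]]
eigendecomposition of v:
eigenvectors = [[0.86, -0.24, -0.03, 0.00], [-0.04, -0.36, -0.15, -0.0], [0.28, -0.56, -0.54, -0.71], [0.42, -0.71, -0.83, -0.71]]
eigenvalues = [-0.11, -0.02, 0.01, -0.0]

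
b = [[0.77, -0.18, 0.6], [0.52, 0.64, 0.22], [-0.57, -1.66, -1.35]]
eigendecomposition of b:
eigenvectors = [[(-0.66+0j), (-0.66-0j), (-0.31+0j)],[-0.14+0.53j, (-0.14-0.53j), -0.03+0.00j],[0.16-0.50j, 0.16+0.50j, (0.95+0j)]]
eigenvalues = [(0.59+0.6j), (0.59-0.6j), (-1.12+0j)]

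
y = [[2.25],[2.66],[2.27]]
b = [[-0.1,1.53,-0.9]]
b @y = [[1.80]]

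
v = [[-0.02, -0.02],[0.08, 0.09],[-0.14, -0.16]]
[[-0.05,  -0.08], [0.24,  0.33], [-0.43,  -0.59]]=v @ [[-1.53,1.2], [4.01,2.64]]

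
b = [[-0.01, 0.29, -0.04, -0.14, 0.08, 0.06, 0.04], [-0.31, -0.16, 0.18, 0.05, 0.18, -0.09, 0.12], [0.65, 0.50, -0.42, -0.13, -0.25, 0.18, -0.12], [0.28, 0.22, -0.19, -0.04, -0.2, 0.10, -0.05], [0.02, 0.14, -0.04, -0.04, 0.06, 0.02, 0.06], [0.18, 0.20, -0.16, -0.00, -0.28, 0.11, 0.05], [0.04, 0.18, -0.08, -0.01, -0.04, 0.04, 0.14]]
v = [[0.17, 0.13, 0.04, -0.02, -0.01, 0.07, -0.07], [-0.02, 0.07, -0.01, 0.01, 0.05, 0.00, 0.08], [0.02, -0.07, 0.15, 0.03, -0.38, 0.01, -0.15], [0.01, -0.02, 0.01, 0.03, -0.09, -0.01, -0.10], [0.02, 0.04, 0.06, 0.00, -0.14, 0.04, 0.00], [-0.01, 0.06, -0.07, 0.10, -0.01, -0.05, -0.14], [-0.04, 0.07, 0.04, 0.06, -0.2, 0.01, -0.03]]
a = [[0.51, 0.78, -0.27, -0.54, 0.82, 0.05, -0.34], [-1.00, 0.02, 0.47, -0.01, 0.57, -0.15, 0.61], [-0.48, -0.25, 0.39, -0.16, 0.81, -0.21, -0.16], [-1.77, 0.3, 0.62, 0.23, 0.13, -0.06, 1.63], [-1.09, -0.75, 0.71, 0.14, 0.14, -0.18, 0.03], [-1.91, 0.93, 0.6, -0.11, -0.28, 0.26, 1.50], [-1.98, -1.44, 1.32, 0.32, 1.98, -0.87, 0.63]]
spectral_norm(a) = 4.84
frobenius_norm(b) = 1.34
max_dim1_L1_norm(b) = 2.25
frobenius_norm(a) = 5.83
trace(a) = 2.18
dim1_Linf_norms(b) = [0.29, 0.31, 0.65, 0.28, 0.14, 0.28, 0.18]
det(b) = -0.00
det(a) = 0.00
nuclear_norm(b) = 2.00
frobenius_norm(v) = 0.64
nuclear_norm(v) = 1.17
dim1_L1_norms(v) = [0.51, 0.24, 0.81, 0.27, 0.3, 0.44, 0.45]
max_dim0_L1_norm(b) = 1.69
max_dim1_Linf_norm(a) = 1.98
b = v @ a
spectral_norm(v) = 0.53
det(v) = -0.00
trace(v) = 0.20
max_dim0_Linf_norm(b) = 0.65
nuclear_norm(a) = 9.81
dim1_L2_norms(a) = [1.42, 1.39, 1.09, 2.52, 1.53, 2.7, 3.59]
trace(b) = -0.32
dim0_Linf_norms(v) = [0.17, 0.13, 0.15, 0.1, 0.38, 0.07, 0.15]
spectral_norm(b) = 1.26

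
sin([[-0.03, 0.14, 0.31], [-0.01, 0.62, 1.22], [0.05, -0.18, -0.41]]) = [[-0.03, 0.14, 0.31], [-0.01, 0.61, 1.2], [0.05, -0.18, -0.41]]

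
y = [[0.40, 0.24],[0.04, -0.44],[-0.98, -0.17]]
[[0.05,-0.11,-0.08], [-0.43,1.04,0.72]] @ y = [[0.09, 0.07],  [-0.84, -0.68]]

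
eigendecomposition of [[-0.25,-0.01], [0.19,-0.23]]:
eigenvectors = [[(0.05-0.22j), (0.05+0.22j)], [-0.97+0.00j, -0.97-0.00j]]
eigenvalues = [(-0.24+0.04j), (-0.24-0.04j)]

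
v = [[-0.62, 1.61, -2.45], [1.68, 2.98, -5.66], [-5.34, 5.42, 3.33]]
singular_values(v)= [8.58, 6.88, 0.79]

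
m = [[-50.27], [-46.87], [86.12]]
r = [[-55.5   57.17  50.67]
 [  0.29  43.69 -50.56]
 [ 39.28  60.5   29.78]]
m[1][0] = -46.87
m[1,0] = -46.87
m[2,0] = 86.12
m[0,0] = -50.27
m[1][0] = -46.87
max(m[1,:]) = -46.87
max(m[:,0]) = 86.12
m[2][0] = 86.12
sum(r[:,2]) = 29.89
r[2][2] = 29.78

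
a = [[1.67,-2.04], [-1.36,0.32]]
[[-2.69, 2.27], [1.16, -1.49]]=a @ [[-0.67, 1.03], [0.77, -0.27]]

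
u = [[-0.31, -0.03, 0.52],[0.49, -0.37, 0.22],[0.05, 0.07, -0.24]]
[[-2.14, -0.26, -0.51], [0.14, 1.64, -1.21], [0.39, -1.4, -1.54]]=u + [[-1.83,-0.23,-1.03], [-0.35,2.01,-1.43], [0.34,-1.47,-1.30]]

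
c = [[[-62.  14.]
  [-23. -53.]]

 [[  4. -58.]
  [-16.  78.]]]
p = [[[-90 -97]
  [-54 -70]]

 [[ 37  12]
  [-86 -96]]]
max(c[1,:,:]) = 78.0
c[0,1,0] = -23.0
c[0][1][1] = -53.0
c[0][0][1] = 14.0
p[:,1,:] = [[-54, -70], [-86, -96]]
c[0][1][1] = -53.0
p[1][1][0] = -86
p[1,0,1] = 12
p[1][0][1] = 12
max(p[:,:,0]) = 37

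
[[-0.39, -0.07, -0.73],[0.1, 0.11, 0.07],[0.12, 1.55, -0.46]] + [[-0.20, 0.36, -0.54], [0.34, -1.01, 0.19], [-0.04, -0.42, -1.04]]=[[-0.59,0.29,-1.27], [0.44,-0.90,0.26], [0.08,1.13,-1.5]]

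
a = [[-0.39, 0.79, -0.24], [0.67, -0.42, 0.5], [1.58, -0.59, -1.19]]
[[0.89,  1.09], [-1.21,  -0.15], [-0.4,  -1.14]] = a @ [[-0.81, 0.42],[0.44, 1.78],[-0.96, 0.63]]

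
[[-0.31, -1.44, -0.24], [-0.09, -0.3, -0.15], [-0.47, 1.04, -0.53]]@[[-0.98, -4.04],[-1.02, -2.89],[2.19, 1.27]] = [[1.25, 5.11], [0.07, 1.04], [-1.76, -1.78]]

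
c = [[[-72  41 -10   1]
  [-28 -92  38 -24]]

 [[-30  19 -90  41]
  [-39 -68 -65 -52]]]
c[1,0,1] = 19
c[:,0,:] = [[-72, 41, -10, 1], [-30, 19, -90, 41]]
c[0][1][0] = -28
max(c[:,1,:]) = 38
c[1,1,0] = -39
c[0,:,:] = [[-72, 41, -10, 1], [-28, -92, 38, -24]]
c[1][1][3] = -52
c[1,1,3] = -52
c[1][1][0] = -39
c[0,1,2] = 38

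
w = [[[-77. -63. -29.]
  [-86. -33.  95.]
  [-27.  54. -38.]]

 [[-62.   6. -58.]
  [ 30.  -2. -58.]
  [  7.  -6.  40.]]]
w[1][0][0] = -62.0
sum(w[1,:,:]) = -103.0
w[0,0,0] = -77.0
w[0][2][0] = -27.0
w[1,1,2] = -58.0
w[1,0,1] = 6.0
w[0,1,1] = -33.0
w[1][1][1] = -2.0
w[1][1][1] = -2.0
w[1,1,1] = -2.0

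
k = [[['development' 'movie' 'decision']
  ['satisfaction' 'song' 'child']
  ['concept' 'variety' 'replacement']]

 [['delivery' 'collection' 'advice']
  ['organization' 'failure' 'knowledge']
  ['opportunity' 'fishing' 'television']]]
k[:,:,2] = [['decision', 'child', 'replacement'], ['advice', 'knowledge', 'television']]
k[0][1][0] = 'satisfaction'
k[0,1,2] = 'child'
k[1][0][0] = 'delivery'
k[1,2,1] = 'fishing'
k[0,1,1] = 'song'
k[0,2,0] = 'concept'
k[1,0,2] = 'advice'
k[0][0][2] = 'decision'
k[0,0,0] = 'development'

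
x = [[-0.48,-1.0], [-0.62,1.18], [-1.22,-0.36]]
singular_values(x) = [1.61, 1.43]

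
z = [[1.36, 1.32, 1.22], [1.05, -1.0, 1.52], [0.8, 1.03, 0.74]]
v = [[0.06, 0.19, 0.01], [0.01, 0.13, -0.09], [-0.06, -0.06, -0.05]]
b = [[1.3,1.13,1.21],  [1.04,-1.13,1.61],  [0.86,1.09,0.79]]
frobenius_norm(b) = 3.45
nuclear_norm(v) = 0.38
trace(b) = 0.96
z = v + b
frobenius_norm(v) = 0.27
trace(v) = 0.14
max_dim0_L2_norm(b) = 2.16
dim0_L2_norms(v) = [0.09, 0.24, 0.1]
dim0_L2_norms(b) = [1.87, 1.93, 2.16]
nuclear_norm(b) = 4.83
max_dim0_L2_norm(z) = 2.08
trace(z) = 1.10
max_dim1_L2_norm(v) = 0.2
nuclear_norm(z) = 4.77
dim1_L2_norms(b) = [2.1, 2.22, 1.6]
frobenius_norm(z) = 3.43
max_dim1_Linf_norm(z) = 1.52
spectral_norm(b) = 2.89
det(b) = -0.26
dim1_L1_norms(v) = [0.26, 0.23, 0.17]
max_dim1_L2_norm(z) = 2.25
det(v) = 0.00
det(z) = -0.26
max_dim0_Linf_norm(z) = 1.52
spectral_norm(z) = 2.91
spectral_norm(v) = 0.25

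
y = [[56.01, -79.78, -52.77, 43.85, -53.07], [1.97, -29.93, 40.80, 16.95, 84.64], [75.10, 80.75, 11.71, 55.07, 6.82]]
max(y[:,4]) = 84.64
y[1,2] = 40.8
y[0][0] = 56.01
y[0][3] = 43.85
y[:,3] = [43.85, 16.95, 55.07]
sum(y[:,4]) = 38.39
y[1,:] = [1.97, -29.93, 40.8, 16.95, 84.64]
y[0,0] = 56.01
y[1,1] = -29.93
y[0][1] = -79.78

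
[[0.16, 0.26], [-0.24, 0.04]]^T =[[0.16, -0.24], [0.26, 0.04]]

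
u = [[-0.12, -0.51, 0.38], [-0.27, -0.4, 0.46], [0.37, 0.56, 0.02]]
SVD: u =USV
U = [[-0.59, 0.33, -0.74], [-0.60, 0.45, 0.67], [0.55, 0.83, -0.07]]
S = [1.07, 0.4, 0.14]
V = [[0.41, 0.79, -0.46], [0.38, 0.31, 0.87], [-0.83, 0.53, 0.17]]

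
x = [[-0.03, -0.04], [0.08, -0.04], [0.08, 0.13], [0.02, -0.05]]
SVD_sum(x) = [[-0.02, -0.04], [0.00, 0.00], [0.08, 0.13], [-0.02, -0.03]] + [[-0.01,0.0], [0.08,-0.04], [0.00,-0.00], [0.04,-0.02]]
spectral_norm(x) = 0.16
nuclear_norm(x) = 0.26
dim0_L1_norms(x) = [0.21, 0.26]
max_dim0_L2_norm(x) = 0.15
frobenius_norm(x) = 0.19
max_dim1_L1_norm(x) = 0.21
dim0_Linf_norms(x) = [0.08, 0.13]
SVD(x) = [[-0.3, 0.06], [0.03, -0.90], [0.93, -0.04], [-0.20, -0.43]] @ diag([0.16396222132416952, 0.09907769667510473]) @ [[0.5, 0.87],[-0.87, 0.50]]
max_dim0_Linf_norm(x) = 0.13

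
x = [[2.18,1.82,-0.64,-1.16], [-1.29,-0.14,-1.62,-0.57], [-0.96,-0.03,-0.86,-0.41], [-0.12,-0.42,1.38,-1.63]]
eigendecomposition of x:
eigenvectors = [[0.90+0.00j, (-0.31-0.22j), (-0.31+0.22j), (0.12+0j)], [-0.30+0.00j, 0.77+0.00j, (0.77-0j), (-0.72+0j)], [-0.29+0.00j, (0.42-0.14j), 0.42+0.14j, (-0.38+0j)], [(-0.11+0j), (0.1-0.23j), (0.1+0.23j), -0.56+0.00j]]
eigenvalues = [(1.91+0j), (-0.57+0.82j), (-0.57-0.82j), (-1.21+0j)]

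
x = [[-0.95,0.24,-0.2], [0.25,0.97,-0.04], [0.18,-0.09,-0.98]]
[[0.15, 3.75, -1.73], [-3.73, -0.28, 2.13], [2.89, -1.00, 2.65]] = x @ [[-0.55,-3.82,2.67],[-3.82,0.71,1.41],[-2.7,0.25,-2.34]]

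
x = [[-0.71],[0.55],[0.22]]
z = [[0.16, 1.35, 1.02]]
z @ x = [[0.85]]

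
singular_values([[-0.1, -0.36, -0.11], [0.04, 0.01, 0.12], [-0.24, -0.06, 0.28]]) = [0.4, 0.37, 0.09]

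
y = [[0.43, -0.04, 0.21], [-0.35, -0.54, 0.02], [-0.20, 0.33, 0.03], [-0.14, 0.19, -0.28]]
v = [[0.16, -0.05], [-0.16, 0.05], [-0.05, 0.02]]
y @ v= [[0.06,-0.02],[0.03,-0.01],[-0.09,0.03],[-0.04,0.01]]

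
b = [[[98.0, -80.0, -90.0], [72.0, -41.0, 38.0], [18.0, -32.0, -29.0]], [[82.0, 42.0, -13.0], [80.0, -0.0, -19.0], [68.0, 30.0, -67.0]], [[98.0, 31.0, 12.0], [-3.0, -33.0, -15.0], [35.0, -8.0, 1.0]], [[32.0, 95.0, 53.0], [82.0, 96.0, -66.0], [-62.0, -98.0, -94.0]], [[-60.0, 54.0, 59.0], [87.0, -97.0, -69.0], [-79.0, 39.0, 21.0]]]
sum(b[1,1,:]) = 61.0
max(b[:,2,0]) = 68.0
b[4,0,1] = 54.0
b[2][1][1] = -33.0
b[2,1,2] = -15.0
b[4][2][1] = 39.0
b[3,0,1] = 95.0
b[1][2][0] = 68.0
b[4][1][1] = -97.0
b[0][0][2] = -90.0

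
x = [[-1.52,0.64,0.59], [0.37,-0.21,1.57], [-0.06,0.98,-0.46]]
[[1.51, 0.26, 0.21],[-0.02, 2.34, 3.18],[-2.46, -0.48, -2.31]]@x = [[-2.21, 1.12, 1.20], [0.71, 2.61, 2.2], [3.7, -3.74, -1.14]]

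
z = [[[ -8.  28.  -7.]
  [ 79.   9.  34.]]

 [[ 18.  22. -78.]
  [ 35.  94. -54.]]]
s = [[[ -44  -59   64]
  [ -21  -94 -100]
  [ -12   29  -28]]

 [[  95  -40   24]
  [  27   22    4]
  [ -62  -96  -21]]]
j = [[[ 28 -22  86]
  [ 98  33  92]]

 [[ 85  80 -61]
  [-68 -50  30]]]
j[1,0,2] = -61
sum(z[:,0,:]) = -25.0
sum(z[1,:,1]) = 116.0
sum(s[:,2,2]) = -49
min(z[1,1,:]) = -54.0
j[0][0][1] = -22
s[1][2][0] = -62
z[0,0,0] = -8.0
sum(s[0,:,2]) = -64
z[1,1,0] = 35.0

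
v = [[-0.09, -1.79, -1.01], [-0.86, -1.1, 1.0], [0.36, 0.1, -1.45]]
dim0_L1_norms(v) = [1.31, 2.99, 3.46]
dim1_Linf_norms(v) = [1.79, 1.1, 1.45]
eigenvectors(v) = [[-0.91, 0.5, 0.76], [0.39, 0.78, 0.03], [-0.15, -0.38, 0.65]]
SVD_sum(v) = [[-0.17, -1.76, -1.04],[-0.04, -0.43, -0.26],[-0.05, -0.53, -0.32]] + [[-0.0, -0.0, 0.01], [-0.69, -0.71, 1.3], [0.57, 0.58, -1.08]] + [[0.08, -0.02, 0.03], [-0.13, 0.04, -0.05], [-0.16, 0.05, -0.06]]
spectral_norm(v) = 2.21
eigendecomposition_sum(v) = [[0.39, -0.46, -0.43], [-0.17, 0.2, 0.19], [0.06, -0.07, -0.07]] + [[-0.44, -0.82, 0.54], [-0.69, -1.28, 0.85], [0.33, 0.62, -0.41]] + [[-0.04, -0.52, -1.12], [-0.0, -0.02, -0.04], [-0.04, -0.44, -0.97]]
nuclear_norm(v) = 4.57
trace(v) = -2.64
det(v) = 1.14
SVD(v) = [[0.93, -0.0, 0.36], [0.23, -0.77, -0.59], [0.28, 0.64, -0.72]] @ diag([2.205902318008577, 2.1209945453669143, 0.24367417164767977]) @ [[-0.08, -0.86, -0.51], [0.42, 0.43, -0.8], [0.90, -0.28, 0.33]]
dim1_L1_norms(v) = [2.89, 2.96, 1.91]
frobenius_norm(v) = 3.07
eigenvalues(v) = [0.52, -2.13, -1.03]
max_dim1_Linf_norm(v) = 1.79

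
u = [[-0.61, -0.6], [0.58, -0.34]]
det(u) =0.555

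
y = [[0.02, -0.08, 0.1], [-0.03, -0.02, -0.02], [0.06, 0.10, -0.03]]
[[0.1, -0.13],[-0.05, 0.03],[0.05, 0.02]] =y @ [[1.2,-0.48], [0.03,0.21], [0.78,-0.99]]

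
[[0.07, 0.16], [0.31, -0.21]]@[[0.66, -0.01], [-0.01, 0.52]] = [[0.04, 0.08], [0.21, -0.11]]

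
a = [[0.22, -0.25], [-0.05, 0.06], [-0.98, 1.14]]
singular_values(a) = [1.54, 0.0]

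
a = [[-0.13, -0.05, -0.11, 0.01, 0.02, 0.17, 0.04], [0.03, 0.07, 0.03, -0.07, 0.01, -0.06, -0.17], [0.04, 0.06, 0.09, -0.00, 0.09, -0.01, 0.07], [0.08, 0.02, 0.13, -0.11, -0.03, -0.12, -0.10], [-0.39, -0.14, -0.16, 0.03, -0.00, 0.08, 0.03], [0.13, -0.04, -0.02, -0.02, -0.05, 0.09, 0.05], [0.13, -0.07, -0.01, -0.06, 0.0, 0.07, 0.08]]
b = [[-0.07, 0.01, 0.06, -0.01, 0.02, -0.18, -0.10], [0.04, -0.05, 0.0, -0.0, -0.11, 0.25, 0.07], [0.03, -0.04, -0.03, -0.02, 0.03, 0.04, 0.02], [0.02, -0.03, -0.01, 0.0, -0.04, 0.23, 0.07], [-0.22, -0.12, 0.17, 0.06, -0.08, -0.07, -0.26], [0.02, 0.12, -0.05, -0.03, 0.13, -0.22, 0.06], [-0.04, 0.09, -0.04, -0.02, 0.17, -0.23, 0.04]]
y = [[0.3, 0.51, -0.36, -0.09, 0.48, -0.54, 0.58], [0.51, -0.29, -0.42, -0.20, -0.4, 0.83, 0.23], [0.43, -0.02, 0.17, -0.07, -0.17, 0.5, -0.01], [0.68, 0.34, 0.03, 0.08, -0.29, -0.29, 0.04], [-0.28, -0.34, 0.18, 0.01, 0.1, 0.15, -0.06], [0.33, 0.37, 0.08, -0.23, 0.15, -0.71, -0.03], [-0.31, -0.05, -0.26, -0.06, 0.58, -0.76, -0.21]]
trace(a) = 0.09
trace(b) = -0.41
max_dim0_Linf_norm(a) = 0.39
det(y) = -0.01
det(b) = 0.00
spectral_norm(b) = 0.57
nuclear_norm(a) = 1.33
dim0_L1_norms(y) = [2.84, 1.92, 1.5, 0.74, 2.17, 3.78, 1.16]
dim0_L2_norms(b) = [0.24, 0.2, 0.19, 0.07, 0.26, 0.51, 0.3]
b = a @ y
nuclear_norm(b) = 1.24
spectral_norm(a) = 0.55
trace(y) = -0.56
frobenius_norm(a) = 0.68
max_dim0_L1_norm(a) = 0.93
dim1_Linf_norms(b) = [0.18, 0.25, 0.04, 0.23, 0.26, 0.22, 0.23]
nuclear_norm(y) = 5.18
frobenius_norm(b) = 0.75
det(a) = -0.00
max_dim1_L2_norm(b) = 0.42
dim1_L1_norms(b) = [0.45, 0.52, 0.21, 0.4, 0.98, 0.63, 0.63]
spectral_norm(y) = 1.84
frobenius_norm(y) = 2.51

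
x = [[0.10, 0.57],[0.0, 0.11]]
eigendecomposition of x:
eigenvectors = [[1.0, 1.00], [0.00, 0.02]]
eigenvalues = [0.1, 0.11]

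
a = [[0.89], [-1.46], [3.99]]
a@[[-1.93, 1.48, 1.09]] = [[-1.72, 1.32, 0.97],[2.82, -2.16, -1.59],[-7.7, 5.91, 4.35]]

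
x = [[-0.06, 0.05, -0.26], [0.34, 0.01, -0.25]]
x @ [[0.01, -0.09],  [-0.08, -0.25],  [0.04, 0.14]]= [[-0.02,-0.04], [-0.01,-0.07]]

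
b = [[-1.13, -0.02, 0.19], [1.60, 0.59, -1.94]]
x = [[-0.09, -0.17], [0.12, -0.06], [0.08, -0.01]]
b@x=[[0.11,0.19], [-0.23,-0.29]]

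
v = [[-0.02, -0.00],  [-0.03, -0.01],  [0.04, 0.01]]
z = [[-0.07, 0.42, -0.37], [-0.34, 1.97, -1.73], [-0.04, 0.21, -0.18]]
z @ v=[[-0.03, -0.01], [-0.12, -0.04], [-0.01, -0.0]]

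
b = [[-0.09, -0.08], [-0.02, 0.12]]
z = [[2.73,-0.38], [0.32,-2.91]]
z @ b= [[-0.24, -0.26], [0.03, -0.37]]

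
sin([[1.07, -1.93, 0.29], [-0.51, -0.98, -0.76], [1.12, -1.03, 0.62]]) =[[0.4,-1.06,0.0], [-0.22,-0.79,-0.44], [0.44,-0.44,0.23]]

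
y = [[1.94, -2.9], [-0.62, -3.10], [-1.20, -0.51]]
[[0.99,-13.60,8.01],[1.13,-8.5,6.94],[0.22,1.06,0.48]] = y @ [[-0.03,-2.24,0.6], [-0.36,3.19,-2.36]]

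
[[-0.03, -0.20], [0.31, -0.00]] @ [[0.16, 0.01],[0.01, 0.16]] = [[-0.01, -0.03], [0.05, 0.0]]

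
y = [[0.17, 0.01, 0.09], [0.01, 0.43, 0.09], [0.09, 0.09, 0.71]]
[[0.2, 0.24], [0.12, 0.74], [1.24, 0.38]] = y@[[0.24, 1.19], [-0.08, 1.66], [1.73, 0.18]]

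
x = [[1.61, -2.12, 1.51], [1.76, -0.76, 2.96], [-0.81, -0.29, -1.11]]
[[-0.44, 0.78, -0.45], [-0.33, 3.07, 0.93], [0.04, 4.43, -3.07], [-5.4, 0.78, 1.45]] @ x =[[1.03,0.47,2.14], [4.12,-1.9,7.56], [10.35,-2.56,16.58], [-8.5,10.43,-7.45]]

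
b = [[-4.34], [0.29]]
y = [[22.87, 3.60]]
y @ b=[[-98.21]]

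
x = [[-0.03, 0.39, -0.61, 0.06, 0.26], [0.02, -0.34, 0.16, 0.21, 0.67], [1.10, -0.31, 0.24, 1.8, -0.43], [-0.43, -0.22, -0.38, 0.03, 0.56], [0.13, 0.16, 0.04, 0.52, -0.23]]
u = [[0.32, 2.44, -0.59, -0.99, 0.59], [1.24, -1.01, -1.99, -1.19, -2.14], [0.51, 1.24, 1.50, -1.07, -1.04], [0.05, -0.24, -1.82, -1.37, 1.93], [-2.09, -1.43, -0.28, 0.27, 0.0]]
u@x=[[-0.11, -0.21, 0.45, -0.25, 1.28], [-2.01, 1.36, -1.03, -4.87, 0.33], [1.98, -0.62, 0.61, 2.42, -0.04], [-1.17, 1.28, 0.09, -2.36, -0.58], [-0.39, -0.3, 0.88, -0.92, -1.23]]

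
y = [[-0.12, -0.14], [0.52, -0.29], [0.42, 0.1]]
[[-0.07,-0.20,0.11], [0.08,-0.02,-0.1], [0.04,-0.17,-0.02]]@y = [[-0.05, 0.08], [-0.06, -0.02], [-0.1, 0.04]]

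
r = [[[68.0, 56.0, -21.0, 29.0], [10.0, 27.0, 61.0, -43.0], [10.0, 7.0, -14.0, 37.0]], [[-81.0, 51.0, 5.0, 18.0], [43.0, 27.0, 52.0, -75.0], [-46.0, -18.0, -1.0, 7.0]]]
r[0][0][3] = 29.0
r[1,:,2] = [5.0, 52.0, -1.0]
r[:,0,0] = [68.0, -81.0]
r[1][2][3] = 7.0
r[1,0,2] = 5.0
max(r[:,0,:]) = 68.0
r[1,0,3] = 18.0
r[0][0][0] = 68.0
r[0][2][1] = 7.0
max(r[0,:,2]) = 61.0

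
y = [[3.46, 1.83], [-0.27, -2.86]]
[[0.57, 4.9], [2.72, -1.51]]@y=[[0.65, -12.97], [9.82, 9.3]]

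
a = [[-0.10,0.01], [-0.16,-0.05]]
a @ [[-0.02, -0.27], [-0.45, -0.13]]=[[-0.0, 0.03], [0.03, 0.05]]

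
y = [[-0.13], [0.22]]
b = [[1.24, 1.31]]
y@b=[[-0.16, -0.17],[0.27, 0.29]]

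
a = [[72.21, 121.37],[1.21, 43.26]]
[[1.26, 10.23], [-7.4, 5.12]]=a @ [[0.32, -0.06], [-0.18, 0.12]]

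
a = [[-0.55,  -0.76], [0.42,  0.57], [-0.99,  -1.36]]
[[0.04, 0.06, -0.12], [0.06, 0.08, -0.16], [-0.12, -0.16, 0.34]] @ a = [[0.12, 0.17], [0.16, 0.22], [-0.34, -0.46]]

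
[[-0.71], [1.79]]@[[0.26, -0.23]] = [[-0.18, 0.16], [0.47, -0.41]]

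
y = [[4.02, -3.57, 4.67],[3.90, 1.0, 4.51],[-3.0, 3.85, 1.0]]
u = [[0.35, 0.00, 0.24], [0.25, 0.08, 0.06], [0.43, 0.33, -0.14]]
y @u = [[2.52, 1.26, 0.10], [3.55, 1.57, 0.36], [0.34, 0.64, -0.63]]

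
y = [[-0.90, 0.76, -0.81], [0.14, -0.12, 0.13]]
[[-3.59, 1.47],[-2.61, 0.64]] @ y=[[3.44, -2.90, 3.10], [2.44, -2.06, 2.20]]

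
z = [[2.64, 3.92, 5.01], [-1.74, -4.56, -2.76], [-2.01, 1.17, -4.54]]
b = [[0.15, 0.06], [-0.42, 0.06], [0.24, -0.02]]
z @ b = [[-0.05, 0.29], [0.99, -0.32], [-1.88, 0.04]]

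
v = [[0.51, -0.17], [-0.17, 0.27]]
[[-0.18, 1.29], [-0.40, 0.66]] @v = [[-0.31, 0.38],  [-0.32, 0.25]]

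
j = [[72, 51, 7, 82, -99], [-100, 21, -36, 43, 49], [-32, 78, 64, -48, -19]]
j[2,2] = 64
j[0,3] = 82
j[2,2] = 64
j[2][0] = -32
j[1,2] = -36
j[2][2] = 64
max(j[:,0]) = 72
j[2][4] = -19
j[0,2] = 7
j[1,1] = 21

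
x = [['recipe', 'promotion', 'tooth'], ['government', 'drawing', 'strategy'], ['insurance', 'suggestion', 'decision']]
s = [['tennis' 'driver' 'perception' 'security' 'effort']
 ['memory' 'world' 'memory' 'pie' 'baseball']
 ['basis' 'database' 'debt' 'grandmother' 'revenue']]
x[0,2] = 'tooth'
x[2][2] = 'decision'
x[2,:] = ['insurance', 'suggestion', 'decision']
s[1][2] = 'memory'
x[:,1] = ['promotion', 'drawing', 'suggestion']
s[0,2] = 'perception'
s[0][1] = 'driver'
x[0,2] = 'tooth'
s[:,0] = ['tennis', 'memory', 'basis']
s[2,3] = 'grandmother'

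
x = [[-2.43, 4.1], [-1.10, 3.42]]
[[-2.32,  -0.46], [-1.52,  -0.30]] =x @ [[0.45, 0.09], [-0.30, -0.06]]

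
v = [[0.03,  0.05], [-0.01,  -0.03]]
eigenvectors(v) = [[0.98, -0.71], [-0.2, 0.71]]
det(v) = -0.00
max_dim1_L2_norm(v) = 0.06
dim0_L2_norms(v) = [0.03, 0.06]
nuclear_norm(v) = 0.07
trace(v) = 0.00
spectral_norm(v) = 0.07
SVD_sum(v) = [[0.03, 0.05], [-0.01, -0.03]] + [[0.0,  -0.0], [0.0,  -0.00]]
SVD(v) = [[-0.88, 0.47], [0.47, 0.88]] @ diag([0.06605551275463989, 0.006055512754639892]) @ [[-0.47, -0.88], [0.88, -0.47]]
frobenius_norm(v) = 0.07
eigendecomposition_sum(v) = [[0.02, 0.02], [-0.01, -0.01]] + [[0.01, 0.02], [-0.01, -0.02]]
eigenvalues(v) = [0.02, -0.02]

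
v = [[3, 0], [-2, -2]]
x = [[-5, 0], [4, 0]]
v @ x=[[-15, 0], [2, 0]]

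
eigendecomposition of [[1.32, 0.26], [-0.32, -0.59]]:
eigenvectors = [[0.99, -0.14], [-0.17, 0.99]]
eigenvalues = [1.28, -0.55]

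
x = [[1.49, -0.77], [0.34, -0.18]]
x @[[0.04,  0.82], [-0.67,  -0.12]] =[[0.58, 1.31],[0.13, 0.30]]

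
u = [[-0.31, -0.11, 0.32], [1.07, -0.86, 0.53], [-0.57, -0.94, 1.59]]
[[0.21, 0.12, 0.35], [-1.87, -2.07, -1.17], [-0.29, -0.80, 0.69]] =u@[[-1.21, -1.25, -0.83], [0.45, 0.41, 0.65], [-0.35, -0.71, 0.52]]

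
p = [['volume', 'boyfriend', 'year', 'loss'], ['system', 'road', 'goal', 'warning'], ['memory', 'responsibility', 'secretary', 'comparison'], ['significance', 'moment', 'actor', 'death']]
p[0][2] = 'year'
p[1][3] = 'warning'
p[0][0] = 'volume'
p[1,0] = 'system'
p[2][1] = 'responsibility'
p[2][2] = 'secretary'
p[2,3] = 'comparison'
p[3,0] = 'significance'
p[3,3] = 'death'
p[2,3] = 'comparison'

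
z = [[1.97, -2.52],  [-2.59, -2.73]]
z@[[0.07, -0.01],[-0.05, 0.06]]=[[0.26, -0.17], [-0.04, -0.14]]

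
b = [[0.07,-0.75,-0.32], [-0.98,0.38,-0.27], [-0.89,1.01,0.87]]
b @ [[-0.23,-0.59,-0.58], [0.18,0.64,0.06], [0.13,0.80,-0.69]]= [[-0.19, -0.78, 0.14], [0.26, 0.61, 0.78], [0.5, 1.87, -0.02]]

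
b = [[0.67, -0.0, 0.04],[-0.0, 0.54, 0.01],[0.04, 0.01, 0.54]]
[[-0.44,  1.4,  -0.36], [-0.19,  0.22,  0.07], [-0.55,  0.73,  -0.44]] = b@ [[-0.6, 2.02, -0.49], [-0.34, 0.39, 0.14], [-0.96, 1.19, -0.78]]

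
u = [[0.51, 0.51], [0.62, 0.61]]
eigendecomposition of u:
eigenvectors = [[-0.70,-0.64], [0.71,-0.77]]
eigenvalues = [-0.0, 1.12]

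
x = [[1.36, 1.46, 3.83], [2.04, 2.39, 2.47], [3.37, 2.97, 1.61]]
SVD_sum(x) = [[2.18, 2.18, 2.45], [2.21, 2.21, 2.48], [2.50, 2.5, 2.81]] + [[-0.9, -0.64, 1.37], [-0.01, -0.0, 0.01], [0.79, 0.56, -1.21]] + [[0.07, -0.08, 0.01], [-0.16, 0.19, -0.02], [0.08, -0.09, 0.01]]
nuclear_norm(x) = 9.84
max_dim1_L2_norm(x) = 4.77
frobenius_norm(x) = 7.58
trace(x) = 5.36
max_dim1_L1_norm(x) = 7.95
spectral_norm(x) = 7.20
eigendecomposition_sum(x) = [[2.19, 2.19, 2.46], [2.21, 2.21, 2.49], [2.49, 2.49, 2.81]] + [[-0.91, -0.55, 1.29], [-0.06, -0.03, 0.08], [0.86, 0.51, -1.21]] + [[0.09, -0.18, 0.08], [-0.11, 0.22, -0.10], [0.02, -0.03, 0.02]]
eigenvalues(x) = [7.2, -2.16, 0.32]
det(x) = -5.03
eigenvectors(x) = [[-0.55, -0.73, 0.63],[-0.55, -0.05, -0.77],[-0.63, 0.69, 0.12]]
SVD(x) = [[-0.55, -0.75, -0.37], [-0.55, -0.01, 0.83], [-0.63, 0.66, -0.41]] @ diag([7.198685503875336, 2.3419116492477774, 0.2982898647501153]) @ [[-0.55,-0.55,-0.62], [0.51,0.36,-0.78], [-0.66,0.75,-0.08]]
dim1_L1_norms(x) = [6.65, 6.9, 7.95]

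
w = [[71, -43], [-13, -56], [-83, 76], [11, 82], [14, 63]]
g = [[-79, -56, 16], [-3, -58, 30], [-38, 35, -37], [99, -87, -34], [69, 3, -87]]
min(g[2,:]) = -38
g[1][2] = 30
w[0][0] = 71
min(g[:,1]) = -87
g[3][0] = 99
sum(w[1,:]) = -69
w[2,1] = 76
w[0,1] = -43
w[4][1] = 63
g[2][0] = -38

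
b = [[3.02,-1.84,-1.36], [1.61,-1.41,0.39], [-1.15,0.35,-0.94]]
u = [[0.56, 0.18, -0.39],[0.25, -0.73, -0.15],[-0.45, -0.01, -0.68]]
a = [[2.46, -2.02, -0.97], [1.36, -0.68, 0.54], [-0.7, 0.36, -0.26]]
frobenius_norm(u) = 1.33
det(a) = -0.01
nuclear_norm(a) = 4.68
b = u + a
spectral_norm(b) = 4.34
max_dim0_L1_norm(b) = 5.78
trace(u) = -0.85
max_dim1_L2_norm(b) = 3.79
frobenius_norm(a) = 3.79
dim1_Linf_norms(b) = [3.02, 1.61, 1.15]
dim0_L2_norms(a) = [2.9, 2.16, 1.14]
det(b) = 3.07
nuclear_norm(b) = 6.34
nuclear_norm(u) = 2.30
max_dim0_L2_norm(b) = 3.61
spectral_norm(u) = 0.82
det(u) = 0.45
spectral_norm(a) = 3.65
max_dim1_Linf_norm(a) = 2.46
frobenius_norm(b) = 4.63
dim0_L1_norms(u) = [1.26, 0.92, 1.22]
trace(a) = 1.52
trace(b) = 0.67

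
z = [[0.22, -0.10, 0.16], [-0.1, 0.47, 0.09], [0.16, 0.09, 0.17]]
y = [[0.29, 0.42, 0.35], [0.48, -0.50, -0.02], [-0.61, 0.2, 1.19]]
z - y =[[-0.07, -0.52, -0.19], [-0.58, 0.97, 0.11], [0.77, -0.11, -1.02]]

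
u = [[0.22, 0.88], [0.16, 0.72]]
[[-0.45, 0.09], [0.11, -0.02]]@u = [[-0.08, -0.33], [0.02, 0.08]]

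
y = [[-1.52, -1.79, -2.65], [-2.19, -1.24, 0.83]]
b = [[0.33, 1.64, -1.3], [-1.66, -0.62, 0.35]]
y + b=[[-1.19, -0.15, -3.95], [-3.85, -1.86, 1.18]]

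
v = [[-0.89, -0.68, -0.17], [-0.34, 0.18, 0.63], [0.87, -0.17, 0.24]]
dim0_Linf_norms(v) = [0.89, 0.68, 0.63]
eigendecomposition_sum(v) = [[-0.87-0.00j, (-0.43+0j), 0.09-0.00j], [-0.46-0.00j, -0.23+0.00j, (0.05-0j)], [0.49+0.00j, 0.24-0.00j, (-0.05+0j)]] + [[(-0.01+0.1j), -0.12-0.08j, -0.13+0.10j], [0.06-0.19j, 0.20+0.20j, (0.29-0.15j)], [(0.19+0.06j), -0.21+0.20j, (0.15+0.3j)]] + [[(-0.01-0.1j), (-0.12+0.08j), (-0.13-0.1j)], [(0.06+0.19j), 0.20-0.20j, (0.29+0.15j)], [(0.19-0.06j), (-0.21-0.2j), 0.15-0.30j]]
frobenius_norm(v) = 1.63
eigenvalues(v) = [(-1.15+0j), (0.34+0.6j), (0.34-0.6j)]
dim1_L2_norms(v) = [1.13, 0.74, 0.92]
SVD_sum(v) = [[-1.01, -0.33, -0.16], [-0.16, -0.05, -0.03], [0.75, 0.25, 0.12]] + [[0.07,-0.14,-0.19], [-0.21,0.39,0.53], [0.05,-0.1,-0.14]] + [[0.04, -0.21, 0.17], [0.03, -0.16, 0.13], [0.06, -0.32, 0.26]]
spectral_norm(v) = 1.35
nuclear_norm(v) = 2.64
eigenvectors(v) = [[(-0.79+0j), -0.07-0.33j, -0.07+0.33j], [-0.41+0.00j, (0.01+0.66j), (0.01-0.66j)], [(0.45+0j), (-0.67+0j), (-0.67-0j)]]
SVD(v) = [[-0.79, 0.32, 0.51], [-0.13, -0.92, 0.38], [0.59, 0.24, 0.77]] @ diag([1.3481679050359707, 0.7512922881050308, 0.5382408361178391]) @ [[0.94,  0.31,  0.15],[0.31,  -0.57,  -0.77],[0.15,  -0.76,  0.63]]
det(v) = -0.55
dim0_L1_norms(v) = [2.1, 1.03, 1.04]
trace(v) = -0.47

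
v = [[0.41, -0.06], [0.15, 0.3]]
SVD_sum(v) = [[0.38,0.08], [0.2,0.04]] + [[0.03, -0.14], [-0.05, 0.26]]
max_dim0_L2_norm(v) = 0.44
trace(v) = 0.71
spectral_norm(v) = 0.44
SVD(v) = [[-0.88,-0.47], [-0.47,0.88]] @ diag([0.4412659992260148, 0.29913929519049587]) @ [[-0.98,-0.2], [-0.20,0.98]]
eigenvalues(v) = [(0.36+0.08j), (0.36-0.08j)]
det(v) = 0.13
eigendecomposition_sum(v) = [[0.20-0.09j,  (-0.03+0.14j)], [(0.07-0.34j),  (0.15+0.16j)]] + [[(0.2+0.09j),-0.03-0.14j],[0.08+0.34j,0.15-0.16j]]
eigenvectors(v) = [[(0.31+0.44j), (0.31-0.44j)], [(0.85+0j), 0.85-0.00j]]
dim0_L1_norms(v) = [0.56, 0.36]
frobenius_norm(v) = 0.53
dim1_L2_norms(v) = [0.41, 0.34]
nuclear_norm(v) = 0.74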